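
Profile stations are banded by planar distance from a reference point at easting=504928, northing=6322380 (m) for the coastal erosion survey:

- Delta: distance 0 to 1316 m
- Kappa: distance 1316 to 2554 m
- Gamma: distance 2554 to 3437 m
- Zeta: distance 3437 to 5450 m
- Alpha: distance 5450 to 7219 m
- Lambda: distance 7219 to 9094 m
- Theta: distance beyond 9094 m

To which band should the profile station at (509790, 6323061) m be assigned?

Distance = √((509790−504928)² + (6323061−6322380)²) = √(23639044.000 + 463761.000) = 4909.461 m.
3437 ≤ 4909.461 < 5450 → Zeta.

Zeta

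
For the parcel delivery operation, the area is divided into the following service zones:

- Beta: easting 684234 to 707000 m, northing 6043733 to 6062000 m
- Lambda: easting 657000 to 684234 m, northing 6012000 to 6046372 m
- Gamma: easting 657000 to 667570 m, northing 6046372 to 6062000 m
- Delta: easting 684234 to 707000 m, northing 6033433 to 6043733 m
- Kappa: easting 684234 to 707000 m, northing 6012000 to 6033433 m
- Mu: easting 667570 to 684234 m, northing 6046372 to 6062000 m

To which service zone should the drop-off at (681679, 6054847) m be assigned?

The point has easting = 681679 and northing = 6054847.
Only Mu satisfies 667570 ≤ easting ≤ 684234 and 6046372 ≤ northing ≤ 6062000.

Mu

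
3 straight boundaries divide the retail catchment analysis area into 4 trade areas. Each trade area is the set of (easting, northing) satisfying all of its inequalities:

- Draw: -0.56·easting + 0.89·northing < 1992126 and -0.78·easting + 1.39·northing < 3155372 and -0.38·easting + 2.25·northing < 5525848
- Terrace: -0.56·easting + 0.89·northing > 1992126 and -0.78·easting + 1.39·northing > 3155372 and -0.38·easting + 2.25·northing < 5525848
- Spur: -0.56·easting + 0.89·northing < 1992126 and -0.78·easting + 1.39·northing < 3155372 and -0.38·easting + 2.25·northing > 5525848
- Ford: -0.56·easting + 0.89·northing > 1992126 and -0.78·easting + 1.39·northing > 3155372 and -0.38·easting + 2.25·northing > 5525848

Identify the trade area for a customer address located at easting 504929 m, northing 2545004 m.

-0.56·504929 + 0.89·2545004 = 1982293.320, which is < 1992126
-0.78·504929 + 1.39·2545004 = 3143710.940, which is < 3155372
-0.38·504929 + 2.25·2545004 = 5534385.980, which is > 5525848
This sign pattern matches Spur.

Spur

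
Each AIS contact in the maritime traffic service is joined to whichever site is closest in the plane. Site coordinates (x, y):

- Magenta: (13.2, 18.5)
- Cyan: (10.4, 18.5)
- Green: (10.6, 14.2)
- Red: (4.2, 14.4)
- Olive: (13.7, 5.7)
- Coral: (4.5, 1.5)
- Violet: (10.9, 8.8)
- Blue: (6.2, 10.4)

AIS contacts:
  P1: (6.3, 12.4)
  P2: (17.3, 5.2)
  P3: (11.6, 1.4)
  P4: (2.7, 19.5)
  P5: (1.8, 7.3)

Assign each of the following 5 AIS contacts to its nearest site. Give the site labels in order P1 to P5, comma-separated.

P1 → Blue (d²=4.01)
P2 → Olive (d²=13.21)
P3 → Olive (d²=22.90)
P4 → Red (d²=28.26)
P5 → Blue (d²=28.97)

Blue, Olive, Olive, Red, Blue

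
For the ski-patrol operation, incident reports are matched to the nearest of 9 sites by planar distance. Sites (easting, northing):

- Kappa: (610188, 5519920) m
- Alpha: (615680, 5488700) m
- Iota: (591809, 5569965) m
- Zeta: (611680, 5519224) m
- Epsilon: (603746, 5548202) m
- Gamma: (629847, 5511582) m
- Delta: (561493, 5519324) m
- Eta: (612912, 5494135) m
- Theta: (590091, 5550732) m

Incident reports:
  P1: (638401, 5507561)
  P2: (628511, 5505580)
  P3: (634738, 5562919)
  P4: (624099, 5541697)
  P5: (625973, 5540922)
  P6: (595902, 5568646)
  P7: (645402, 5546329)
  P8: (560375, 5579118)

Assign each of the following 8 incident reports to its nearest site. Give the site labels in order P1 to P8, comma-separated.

Gamma, Gamma, Epsilon, Epsilon, Epsilon, Iota, Gamma, Iota

P1 → Gamma (d²=89339357.00)
P2 → Gamma (d²=37808900.00)
P3 → Epsilon (d²=1177094153.00)
P4 → Epsilon (d²=456559634.00)
P5 → Epsilon (d²=547037929.00)
P6 → Iota (d²=18492410.00)
P7 → Gamma (d²=1449312034.00)
P8 → Iota (d²=1071873765.00)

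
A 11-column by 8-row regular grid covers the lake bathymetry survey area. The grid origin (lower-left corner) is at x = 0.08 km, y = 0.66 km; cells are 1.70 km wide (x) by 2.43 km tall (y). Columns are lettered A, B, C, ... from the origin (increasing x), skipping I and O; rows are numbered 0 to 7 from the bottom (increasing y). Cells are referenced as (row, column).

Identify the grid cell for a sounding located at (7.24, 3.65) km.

(1, E)

Column index: ⌊(7.24 − 0.08) / 1.70⌋ = ⌊4.212⌋ = 4 → column E
Row offset from origin: ⌊(3.65 − 0.66) / 2.43⌋ = ⌊1.230⌋ = 1 → row 1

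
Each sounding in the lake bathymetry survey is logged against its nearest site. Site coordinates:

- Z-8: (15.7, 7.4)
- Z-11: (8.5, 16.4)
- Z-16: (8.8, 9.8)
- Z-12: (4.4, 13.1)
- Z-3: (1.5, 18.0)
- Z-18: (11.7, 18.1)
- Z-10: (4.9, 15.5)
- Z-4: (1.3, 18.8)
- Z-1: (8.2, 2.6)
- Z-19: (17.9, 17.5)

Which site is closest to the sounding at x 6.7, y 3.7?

Z-1

Squared distances to each site:
Z-8: 94.690; Z-11: 164.530; Z-16: 41.620; Z-12: 93.650; Z-3: 231.530; Z-18: 232.360; Z-10: 142.480; Z-4: 257.170; Z-1: 3.460; Z-19: 315.880.
Minimum at Z-1.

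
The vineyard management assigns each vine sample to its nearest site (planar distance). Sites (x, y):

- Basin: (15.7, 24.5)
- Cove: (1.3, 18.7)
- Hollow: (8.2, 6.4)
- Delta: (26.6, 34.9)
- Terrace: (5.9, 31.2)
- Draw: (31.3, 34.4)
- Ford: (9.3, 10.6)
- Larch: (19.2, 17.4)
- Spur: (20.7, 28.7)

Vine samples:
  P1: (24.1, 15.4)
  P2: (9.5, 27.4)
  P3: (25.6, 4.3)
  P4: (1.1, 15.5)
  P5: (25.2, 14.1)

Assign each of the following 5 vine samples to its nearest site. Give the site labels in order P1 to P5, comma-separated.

Larch, Terrace, Larch, Cove, Larch

P1 → Larch (d²=28.01)
P2 → Terrace (d²=27.40)
P3 → Larch (d²=212.57)
P4 → Cove (d²=10.28)
P5 → Larch (d²=46.89)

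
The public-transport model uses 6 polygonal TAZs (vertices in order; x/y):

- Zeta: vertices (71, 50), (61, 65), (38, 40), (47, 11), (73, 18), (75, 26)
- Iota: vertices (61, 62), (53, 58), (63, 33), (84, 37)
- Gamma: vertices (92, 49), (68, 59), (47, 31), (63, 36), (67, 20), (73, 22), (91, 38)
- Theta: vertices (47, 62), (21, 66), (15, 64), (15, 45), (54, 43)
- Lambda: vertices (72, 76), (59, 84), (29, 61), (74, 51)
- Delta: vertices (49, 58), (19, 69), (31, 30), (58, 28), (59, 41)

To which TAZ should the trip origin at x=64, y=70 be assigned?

Lambda

Cast a ray rightward from (64, 70). For each polygon, the edges (by vertex number in listed order) whose endpoints lie on opposite sides of y = 70, where each meets that height, and whether that is right or left of the point:
Zeta: no edge straddles that height → 0 crossings.
Iota: no edge straddles that height → 0 crossings.
Gamma: no edge straddles that height → 0 crossings.
Theta: no edge straddles that height → 0 crossings.
Lambda: 2–3 at x≈40.7 (left), 4–1 at x≈72.5 (right) → 1 crossing.
Delta: no edge straddles that height → 0 crossings.
Only Lambda has an odd count, so the point is inside Lambda.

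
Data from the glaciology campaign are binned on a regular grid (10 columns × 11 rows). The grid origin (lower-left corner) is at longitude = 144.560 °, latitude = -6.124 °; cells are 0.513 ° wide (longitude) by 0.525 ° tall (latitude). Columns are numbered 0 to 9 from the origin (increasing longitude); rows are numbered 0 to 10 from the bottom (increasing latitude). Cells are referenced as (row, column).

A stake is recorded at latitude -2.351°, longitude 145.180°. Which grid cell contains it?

(7, 1)

Column index: ⌊(145.180 − 144.560) / 0.513⌋ = ⌊1.209⌋ = 1
Row offset from origin: ⌊(-2.351 − -6.124) / 0.525⌋ = ⌊7.187⌋ = 7 → row 7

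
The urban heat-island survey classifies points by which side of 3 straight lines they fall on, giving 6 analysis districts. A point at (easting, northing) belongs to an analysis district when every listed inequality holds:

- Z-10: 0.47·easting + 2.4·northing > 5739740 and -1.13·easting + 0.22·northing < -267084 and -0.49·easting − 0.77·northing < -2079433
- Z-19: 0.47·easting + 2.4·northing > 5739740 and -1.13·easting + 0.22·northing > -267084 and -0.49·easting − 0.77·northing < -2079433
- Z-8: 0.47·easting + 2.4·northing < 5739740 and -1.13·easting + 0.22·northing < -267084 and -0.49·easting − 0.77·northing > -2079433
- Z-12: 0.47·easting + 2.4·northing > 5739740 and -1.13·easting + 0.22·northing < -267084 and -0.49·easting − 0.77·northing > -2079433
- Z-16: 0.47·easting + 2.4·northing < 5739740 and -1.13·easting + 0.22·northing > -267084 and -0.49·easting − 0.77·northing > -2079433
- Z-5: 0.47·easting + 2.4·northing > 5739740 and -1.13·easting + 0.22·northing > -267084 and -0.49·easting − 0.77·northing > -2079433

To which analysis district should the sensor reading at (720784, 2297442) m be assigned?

0.47·720784 + 2.4·2297442 = 5852629.280, which is > 5739740
-1.13·720784 + 0.22·2297442 = -309048.680, which is < -267084
-0.49·720784 − 0.77·2297442 = -2122214.500, which is < -2079433
This sign pattern matches Z-10.

Z-10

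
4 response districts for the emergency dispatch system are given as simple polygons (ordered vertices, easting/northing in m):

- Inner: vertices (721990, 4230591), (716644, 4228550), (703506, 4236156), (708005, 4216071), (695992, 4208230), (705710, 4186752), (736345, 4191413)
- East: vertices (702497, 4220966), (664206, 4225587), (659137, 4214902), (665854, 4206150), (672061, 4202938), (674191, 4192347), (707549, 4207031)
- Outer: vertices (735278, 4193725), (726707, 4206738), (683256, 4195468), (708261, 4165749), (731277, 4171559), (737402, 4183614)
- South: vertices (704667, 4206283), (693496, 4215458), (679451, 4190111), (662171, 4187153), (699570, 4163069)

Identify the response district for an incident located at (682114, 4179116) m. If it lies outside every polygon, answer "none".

South

Cast a ray rightward from (682114, 4179116). For each polygon, the edges (by vertex number in listed order) whose endpoints lie on opposite sides of northing = 4179116, where each meets that height, and whether that is right or left of the point:
Inner: no edge straddles that height → 0 crossings.
East: no edge straddles that height → 0 crossings.
Outer: 3–4 at easting≈697014.3 (right), 5–6 at easting≈735116.6 (right) → 2 crossings.
South: 4–5 at easting≈674651.3 (left), 5–1 at easting≈701462.7 (right) → 1 crossing.
Only South has an odd count, so the point is inside South.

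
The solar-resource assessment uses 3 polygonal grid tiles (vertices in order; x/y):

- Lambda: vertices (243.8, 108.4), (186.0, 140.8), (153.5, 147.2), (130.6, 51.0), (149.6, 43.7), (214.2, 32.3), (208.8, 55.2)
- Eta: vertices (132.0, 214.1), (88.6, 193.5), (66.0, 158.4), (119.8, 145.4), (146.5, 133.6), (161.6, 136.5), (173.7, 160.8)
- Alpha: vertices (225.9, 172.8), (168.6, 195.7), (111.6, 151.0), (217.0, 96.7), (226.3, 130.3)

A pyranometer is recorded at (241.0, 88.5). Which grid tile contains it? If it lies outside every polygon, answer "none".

Cast a ray rightward from (241.0, 88.5). For each polygon, the edges (by vertex number in listed order) whose endpoints lie on opposite sides of y = 88.5, where each meets that height, and whether that is right or left of the point:
Lambda: 3–4 at x≈139.53 (left), 7–1 at x≈230.71 (left) → 0 crossings.
Eta: no edge straddles that height → 0 crossings.
Alpha: no edge straddles that height → 0 crossings.
All counts are even, so the point lies outside every listed polygon.

none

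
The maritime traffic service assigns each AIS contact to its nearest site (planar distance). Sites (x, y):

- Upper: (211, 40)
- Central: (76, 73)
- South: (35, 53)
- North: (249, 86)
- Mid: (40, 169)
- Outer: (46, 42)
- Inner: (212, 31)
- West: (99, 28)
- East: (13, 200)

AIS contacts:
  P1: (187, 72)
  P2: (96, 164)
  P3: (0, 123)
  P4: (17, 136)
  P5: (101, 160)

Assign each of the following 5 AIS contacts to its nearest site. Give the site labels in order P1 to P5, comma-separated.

P1 → Upper (d²=1600.00)
P2 → Mid (d²=3161.00)
P3 → Mid (d²=3716.00)
P4 → Mid (d²=1618.00)
P5 → Mid (d²=3802.00)

Upper, Mid, Mid, Mid, Mid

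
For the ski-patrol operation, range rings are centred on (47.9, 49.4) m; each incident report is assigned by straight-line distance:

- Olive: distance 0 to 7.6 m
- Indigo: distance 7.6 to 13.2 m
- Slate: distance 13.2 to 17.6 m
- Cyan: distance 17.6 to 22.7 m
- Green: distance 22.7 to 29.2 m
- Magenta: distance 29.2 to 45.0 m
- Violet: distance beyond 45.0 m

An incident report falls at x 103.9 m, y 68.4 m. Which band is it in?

Violet

Distance = √((103.9−47.9)² + (68.4−49.4)²) = √(3136.000 + 361.000) = 59.135 m.
45.0 ≤ 59.135 < ∞ → Violet.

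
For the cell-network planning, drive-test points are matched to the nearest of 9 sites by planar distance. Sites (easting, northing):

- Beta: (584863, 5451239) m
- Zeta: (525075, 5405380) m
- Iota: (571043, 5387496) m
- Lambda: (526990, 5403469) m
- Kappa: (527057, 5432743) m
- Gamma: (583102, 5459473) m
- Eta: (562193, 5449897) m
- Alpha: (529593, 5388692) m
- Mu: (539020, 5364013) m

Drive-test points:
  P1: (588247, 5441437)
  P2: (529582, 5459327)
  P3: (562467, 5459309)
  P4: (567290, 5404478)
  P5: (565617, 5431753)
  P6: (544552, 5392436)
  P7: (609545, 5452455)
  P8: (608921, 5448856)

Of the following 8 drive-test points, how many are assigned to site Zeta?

P1 → Beta
P2 → Kappa
P3 → Eta
P4 → Iota
P5 → Eta
P6 → Alpha
P7 → Beta
P8 → Beta
0 of the 8 go to Zeta.

0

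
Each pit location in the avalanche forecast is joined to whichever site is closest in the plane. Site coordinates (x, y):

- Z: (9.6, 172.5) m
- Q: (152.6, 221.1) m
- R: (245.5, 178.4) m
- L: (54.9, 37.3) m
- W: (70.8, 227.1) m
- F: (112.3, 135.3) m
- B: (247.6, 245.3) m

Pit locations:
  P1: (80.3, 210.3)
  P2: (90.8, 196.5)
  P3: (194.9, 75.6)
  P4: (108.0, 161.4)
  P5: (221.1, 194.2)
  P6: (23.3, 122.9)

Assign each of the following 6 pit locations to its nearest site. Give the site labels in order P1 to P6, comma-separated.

W, W, F, F, R, Z

P1 → W (d²=372.49)
P2 → W (d²=1336.36)
P3 → F (d²=10386.85)
P4 → F (d²=699.70)
P5 → R (d²=845.00)
P6 → Z (d²=2647.85)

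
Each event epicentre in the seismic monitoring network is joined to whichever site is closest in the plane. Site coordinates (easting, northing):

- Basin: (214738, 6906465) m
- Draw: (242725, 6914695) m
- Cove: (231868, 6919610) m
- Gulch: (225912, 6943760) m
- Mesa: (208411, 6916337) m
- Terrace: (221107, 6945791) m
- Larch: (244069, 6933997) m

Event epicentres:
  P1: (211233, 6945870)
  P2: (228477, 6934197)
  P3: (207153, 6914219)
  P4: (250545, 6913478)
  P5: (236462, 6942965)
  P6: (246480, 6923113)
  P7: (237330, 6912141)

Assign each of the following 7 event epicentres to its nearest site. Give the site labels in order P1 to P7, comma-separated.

P1 → Terrace (d²=97502117.00)
P2 → Gulch (d²=98030194.00)
P3 → Mesa (d²=6068488.00)
P4 → Draw (d²=62633489.00)
P5 → Gulch (d²=111934525.00)
P6 → Draw (d²=84962749.00)
P7 → Draw (d²=35628941.00)

Terrace, Gulch, Mesa, Draw, Gulch, Draw, Draw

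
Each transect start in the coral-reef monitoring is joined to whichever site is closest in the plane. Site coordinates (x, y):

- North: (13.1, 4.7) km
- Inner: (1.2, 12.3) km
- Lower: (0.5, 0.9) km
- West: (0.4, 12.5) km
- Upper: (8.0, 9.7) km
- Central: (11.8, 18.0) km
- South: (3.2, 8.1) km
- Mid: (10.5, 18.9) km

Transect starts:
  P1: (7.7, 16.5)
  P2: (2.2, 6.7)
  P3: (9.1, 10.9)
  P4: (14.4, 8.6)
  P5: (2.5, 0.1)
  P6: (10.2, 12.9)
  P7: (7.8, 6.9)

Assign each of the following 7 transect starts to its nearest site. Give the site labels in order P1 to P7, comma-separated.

Mid, South, Upper, North, Lower, Upper, Upper

P1 → Mid (d²=13.60)
P2 → South (d²=2.96)
P3 → Upper (d²=2.65)
P4 → North (d²=16.90)
P5 → Lower (d²=4.64)
P6 → Upper (d²=15.08)
P7 → Upper (d²=7.88)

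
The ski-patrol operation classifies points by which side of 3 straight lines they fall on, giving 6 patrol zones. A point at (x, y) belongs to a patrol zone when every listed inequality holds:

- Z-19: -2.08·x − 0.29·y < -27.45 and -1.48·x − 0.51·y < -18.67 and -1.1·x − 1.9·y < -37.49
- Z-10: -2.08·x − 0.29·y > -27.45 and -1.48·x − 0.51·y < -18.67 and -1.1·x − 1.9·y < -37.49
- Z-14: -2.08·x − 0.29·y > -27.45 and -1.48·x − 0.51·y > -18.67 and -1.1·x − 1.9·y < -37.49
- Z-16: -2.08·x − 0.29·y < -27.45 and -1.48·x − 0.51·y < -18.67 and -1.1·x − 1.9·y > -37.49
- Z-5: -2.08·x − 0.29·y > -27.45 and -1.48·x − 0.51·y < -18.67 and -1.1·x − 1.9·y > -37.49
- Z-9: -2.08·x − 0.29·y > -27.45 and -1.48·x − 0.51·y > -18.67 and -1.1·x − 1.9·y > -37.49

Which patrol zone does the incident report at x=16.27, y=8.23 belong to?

-2.08·16.27 − 0.29·8.23 = -36.228, which is < -27.45
-1.48·16.27 − 0.51·8.23 = -28.277, which is < -18.67
-1.1·16.27 − 1.9·8.23 = -33.534, which is > -37.49
This sign pattern matches Z-16.

Z-16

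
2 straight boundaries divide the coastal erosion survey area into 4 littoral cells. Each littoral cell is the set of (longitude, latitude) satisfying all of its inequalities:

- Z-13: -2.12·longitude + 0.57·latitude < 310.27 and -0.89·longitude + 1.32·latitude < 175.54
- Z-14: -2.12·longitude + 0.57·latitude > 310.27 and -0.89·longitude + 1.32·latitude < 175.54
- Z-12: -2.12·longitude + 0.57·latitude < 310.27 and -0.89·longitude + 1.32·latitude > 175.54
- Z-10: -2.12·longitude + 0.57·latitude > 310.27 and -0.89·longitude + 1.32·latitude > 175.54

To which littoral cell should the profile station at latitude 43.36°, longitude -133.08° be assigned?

-2.12·-133.08 + 0.57·43.36 = 306.845, which is < 310.27
-0.89·-133.08 + 1.32·43.36 = 175.676, which is > 175.54
This sign pattern matches Z-12.

Z-12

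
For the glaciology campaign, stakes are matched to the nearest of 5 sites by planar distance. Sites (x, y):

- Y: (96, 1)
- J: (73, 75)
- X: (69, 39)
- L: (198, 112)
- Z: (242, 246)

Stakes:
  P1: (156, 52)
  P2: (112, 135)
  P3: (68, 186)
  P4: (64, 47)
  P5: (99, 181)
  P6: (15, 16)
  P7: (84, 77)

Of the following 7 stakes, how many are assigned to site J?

4

P1 → L
P2 → J
P3 → J
P4 → X
P5 → J
P6 → X
P7 → J
4 of the 7 go to J.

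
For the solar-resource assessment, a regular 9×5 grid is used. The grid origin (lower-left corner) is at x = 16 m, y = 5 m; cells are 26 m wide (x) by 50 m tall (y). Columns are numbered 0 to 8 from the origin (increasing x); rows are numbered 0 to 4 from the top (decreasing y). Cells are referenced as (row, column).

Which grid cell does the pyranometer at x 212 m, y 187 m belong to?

Column index: ⌊(212 − 16) / 26⌋ = ⌊7.538⌋ = 7
Row offset from origin: ⌊(187 − 5) / 50⌋ = ⌊3.640⌋ = 3 → row 1 (counted from top)

(1, 7)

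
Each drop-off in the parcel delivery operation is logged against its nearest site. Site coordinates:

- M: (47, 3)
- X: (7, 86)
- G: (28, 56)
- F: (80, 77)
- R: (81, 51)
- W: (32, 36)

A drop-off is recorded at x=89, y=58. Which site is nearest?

R

Squared distances to each site:
M: 4789.000; X: 7508.000; G: 3725.000; F: 442.000; R: 113.000; W: 3733.000.
Minimum at R.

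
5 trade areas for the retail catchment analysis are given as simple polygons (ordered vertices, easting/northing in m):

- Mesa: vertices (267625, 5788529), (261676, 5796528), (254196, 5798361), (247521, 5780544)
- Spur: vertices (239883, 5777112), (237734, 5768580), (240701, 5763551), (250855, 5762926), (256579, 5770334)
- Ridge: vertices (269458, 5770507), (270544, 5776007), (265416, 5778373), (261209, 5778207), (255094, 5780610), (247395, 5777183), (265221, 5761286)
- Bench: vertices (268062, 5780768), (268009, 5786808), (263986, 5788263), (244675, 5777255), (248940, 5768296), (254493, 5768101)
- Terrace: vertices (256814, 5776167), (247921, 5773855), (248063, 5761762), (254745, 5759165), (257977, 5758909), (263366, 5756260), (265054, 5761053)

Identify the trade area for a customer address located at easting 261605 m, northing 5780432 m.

Cast a ray rightward from (261605, 5780432). For each polygon, the edges (by vertex number in listed order) whose endpoints lie on opposite sides of northing = 5780432, where each meets that height, and whether that is right or left of the point:
Mesa: no edge straddles that height → 0 crossings.
Spur: no edge straddles that height → 0 crossings.
Ridge: 4–5 at easting≈255547.0 (left), 5–6 at easting≈254694.1 (left) → 0 crossings.
Bench: 3–4 at easting≈250248.3 (left), 6–1 at easting≈267702.1 (right) → 1 crossing.
Terrace: no edge straddles that height → 0 crossings.
Only Bench has an odd count, so the point is inside Bench.

Bench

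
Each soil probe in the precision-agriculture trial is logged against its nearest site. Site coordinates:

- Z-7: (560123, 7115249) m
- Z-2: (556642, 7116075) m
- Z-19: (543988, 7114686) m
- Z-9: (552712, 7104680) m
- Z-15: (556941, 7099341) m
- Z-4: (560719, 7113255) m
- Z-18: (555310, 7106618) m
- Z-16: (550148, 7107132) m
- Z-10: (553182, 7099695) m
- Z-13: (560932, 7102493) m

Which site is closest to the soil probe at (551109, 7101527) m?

Z-10

Squared distances to each site:
Z-7: 269545480.000; Z-2: 242258393.000; Z-19: 223867922.000; Z-9: 12511018.000; Z-15: 38790820.000; Z-4: 229898084.000; Z-18: 43566682.000; Z-16: 32339546.000; Z-10: 7653553.000; Z-13: 97424485.000.
Minimum at Z-10.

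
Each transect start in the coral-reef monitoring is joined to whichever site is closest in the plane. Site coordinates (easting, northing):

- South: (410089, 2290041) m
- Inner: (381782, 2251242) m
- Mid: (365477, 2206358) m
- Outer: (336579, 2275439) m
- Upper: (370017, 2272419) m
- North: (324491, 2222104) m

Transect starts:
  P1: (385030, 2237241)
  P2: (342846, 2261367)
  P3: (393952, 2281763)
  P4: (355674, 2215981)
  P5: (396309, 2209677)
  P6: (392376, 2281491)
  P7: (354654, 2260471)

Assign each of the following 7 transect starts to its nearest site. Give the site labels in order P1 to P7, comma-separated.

P1 → Inner (d²=206577505.00)
P2 → Outer (d²=237296473.00)
P3 → South (d²=328928053.00)
P4 → Mid (d²=188700938.00)
P5 → Mid (d²=961627985.00)
P6 → South (d²=386852869.00)
P7 → Upper (d²=378776473.00)

Inner, Outer, South, Mid, Mid, South, Upper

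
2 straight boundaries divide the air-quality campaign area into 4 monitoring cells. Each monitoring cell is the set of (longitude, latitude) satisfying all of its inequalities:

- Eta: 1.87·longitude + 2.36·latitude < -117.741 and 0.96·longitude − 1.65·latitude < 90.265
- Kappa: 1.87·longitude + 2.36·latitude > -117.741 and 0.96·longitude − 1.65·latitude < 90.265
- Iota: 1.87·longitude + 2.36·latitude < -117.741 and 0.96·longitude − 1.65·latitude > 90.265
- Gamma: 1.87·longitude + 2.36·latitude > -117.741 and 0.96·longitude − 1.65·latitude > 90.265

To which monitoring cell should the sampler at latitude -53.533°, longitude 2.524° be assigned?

1.87·2.524 + 2.36·-53.533 = -121.618, which is < -117.741
0.96·2.524 − 1.65·-53.533 = 90.752, which is > 90.265
This sign pattern matches Iota.

Iota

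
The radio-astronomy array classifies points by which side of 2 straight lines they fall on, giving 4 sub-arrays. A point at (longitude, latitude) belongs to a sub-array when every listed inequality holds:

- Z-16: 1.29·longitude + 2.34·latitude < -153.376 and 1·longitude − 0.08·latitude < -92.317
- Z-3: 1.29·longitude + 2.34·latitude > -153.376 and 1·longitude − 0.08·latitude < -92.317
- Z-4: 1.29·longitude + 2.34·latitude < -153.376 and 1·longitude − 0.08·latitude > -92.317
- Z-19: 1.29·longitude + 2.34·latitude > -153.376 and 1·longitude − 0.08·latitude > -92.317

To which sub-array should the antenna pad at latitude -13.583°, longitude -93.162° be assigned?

1.29·-93.162 + 2.34·-13.583 = -151.963, which is > -153.376
1·-93.162 − 0.08·-13.583 = -92.075, which is > -92.317
This sign pattern matches Z-19.

Z-19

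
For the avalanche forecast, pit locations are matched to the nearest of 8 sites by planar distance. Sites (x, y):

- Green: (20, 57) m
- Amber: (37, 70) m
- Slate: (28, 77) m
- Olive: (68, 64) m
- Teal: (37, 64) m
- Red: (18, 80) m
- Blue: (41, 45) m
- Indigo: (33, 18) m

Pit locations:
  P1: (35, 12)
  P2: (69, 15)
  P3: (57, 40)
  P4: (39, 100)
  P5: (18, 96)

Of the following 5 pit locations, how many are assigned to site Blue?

1

P1 → Indigo
P2 → Indigo
P3 → Blue
P4 → Slate
P5 → Red
1 of the 5 goes to Blue.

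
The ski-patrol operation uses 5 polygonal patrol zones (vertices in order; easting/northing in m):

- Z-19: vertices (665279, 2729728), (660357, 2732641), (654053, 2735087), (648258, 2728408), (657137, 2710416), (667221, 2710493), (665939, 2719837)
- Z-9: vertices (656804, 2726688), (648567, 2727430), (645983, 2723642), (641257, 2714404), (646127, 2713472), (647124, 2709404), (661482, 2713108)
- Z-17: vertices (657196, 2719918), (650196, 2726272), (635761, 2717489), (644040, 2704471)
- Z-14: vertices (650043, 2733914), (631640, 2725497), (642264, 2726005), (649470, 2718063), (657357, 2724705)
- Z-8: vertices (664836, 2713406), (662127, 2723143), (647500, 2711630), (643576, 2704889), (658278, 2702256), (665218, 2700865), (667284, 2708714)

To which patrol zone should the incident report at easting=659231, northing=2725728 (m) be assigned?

Cast a ray rightward from (659231, 2725728). For each polygon, the edges (by vertex number in listed order) whose endpoints lie on opposite sides of northing = 2725728, where each meets that height, and whether that is right or left of the point:
Z-19: 4–5 at easting≈649580.6 (left), 7–1 at easting≈665545.9 (right) → 1 crossing.
Z-9: 2–3 at easting≈647406.0 (left), 7–1 at easting≈657134.7 (left) → 0 crossings.
Z-17: 1–2 at easting≈650795.3 (left), 2–3 at easting≈649301.9 (left) → 0 crossings.
Z-14: 1–2 at easting≈632145.1 (left), 2–3 at easting≈636471.0 (left), 3–4 at easting≈642515.3 (left), 5–1 at easting≈656544.5 (left) → 0 crossings.
Z-8: no edge straddles that height → 0 crossings.
Only Z-19 has an odd count, so the point is inside Z-19.

Z-19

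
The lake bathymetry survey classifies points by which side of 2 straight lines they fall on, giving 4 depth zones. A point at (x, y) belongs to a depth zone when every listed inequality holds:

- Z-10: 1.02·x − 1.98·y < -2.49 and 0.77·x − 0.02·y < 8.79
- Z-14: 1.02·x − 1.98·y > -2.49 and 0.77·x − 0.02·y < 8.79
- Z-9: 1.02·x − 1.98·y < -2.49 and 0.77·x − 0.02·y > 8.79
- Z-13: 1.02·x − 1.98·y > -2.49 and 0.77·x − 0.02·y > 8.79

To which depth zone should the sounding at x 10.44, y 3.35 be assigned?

1.02·10.44 − 1.98·3.35 = 4.016, which is > -2.49
0.77·10.44 − 0.02·3.35 = 7.972, which is < 8.79
This sign pattern matches Z-14.

Z-14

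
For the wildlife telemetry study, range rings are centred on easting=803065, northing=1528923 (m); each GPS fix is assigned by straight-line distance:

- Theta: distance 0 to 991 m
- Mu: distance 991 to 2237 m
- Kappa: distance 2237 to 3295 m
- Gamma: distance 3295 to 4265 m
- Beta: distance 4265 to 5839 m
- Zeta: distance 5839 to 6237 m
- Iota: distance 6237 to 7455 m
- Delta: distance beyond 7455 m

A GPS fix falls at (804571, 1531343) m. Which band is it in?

Kappa

Distance = √((804571−803065)² + (1531343−1528923)²) = √(2268036.000 + 5856400.000) = 2850.340 m.
2237 ≤ 2850.340 < 3295 → Kappa.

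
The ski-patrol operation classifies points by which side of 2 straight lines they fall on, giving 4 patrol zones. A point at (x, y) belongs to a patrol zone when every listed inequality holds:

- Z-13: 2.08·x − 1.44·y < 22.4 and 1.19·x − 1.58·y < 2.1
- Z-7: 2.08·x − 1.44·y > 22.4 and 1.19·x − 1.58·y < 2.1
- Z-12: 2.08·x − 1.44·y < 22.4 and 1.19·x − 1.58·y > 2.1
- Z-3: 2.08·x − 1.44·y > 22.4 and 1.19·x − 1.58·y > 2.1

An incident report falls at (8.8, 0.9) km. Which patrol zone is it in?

Z-12

2.08·8.8 − 1.44·0.9 = 17.008, which is < 22.4
1.19·8.8 − 1.58·0.9 = 9.050, which is > 2.1
This sign pattern matches Z-12.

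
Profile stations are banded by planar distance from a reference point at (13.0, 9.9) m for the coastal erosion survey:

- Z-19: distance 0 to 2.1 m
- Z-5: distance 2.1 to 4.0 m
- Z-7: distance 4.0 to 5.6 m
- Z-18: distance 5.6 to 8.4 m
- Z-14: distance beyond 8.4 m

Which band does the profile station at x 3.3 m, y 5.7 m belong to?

Distance = √((3.3−13.0)² + (5.7−9.9)²) = √(94.090 + 17.640) = 10.570 m.
8.4 ≤ 10.570 < ∞ → Z-14.

Z-14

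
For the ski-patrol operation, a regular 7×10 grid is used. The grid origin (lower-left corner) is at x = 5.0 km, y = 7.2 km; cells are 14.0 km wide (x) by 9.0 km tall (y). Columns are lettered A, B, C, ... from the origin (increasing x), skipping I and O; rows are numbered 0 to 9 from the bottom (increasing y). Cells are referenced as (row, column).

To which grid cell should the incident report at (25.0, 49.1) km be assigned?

(4, B)

Column index: ⌊(25.0 − 5.0) / 14.0⌋ = ⌊1.429⌋ = 1 → column B
Row offset from origin: ⌊(49.1 − 7.2) / 9.0⌋ = ⌊4.656⌋ = 4 → row 4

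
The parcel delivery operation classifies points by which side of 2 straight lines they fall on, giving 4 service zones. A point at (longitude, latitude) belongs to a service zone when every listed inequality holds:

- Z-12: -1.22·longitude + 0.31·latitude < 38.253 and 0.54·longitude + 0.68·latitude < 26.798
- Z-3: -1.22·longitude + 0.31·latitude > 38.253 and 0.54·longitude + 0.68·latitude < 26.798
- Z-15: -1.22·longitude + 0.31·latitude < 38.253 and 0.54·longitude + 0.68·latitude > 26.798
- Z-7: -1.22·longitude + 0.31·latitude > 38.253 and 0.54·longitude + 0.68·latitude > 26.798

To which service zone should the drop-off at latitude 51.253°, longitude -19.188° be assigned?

Z-3

-1.22·-19.188 + 0.31·51.253 = 39.298, which is > 38.253
0.54·-19.188 + 0.68·51.253 = 24.491, which is < 26.798
This sign pattern matches Z-3.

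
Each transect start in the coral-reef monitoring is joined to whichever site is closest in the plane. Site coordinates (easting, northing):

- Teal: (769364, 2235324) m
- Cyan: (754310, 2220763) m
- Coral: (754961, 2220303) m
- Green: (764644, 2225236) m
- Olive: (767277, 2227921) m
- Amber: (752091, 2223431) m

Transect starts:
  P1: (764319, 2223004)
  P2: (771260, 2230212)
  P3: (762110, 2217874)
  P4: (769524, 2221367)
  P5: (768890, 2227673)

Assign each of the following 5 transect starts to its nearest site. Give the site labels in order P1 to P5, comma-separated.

Green, Olive, Coral, Green, Olive

P1 → Green (d²=5087449.00)
P2 → Olive (d²=21112970.00)
P3 → Coral (d²=57008242.00)
P4 → Green (d²=38783561.00)
P5 → Olive (d²=2663273.00)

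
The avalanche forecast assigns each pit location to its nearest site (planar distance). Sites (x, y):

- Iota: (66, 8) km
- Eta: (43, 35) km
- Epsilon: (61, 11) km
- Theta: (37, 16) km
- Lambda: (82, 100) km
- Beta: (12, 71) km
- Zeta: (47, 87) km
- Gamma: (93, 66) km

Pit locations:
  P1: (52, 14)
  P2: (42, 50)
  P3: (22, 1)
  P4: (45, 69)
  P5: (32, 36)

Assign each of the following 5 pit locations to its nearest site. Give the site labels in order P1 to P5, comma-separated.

P1 → Epsilon (d²=90.00)
P2 → Eta (d²=226.00)
P3 → Theta (d²=450.00)
P4 → Zeta (d²=328.00)
P5 → Eta (d²=122.00)

Epsilon, Eta, Theta, Zeta, Eta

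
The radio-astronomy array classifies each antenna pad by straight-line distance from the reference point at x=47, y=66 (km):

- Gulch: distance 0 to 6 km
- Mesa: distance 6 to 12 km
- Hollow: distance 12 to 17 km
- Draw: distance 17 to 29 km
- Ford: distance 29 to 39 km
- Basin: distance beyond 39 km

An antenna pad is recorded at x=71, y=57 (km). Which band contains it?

Draw

Distance = √((71−47)² + (57−66)²) = √(576.000 + 81.000) = 25.632 km.
17 ≤ 25.632 < 29 → Draw.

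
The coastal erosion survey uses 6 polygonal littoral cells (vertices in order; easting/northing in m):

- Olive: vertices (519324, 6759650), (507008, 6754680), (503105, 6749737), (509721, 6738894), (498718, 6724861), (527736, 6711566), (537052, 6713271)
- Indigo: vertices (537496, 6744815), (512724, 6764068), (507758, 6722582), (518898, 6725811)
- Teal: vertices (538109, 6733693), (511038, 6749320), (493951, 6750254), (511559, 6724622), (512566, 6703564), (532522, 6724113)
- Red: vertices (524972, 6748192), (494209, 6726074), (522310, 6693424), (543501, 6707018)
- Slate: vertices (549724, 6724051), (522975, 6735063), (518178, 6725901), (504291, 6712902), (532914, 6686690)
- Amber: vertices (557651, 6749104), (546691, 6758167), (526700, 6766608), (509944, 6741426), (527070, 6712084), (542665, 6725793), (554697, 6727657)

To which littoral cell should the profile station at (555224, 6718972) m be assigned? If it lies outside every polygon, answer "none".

none

Cast a ray rightward from (555224, 6718972). For each polygon, the edges (by vertex number in listed order) whose endpoints lie on opposite sides of northing = 6718972, where each meets that height, and whether that is right or left of the point:
Olive: 5–6 at easting≈511571.5 (left), 7–1 at easting≈534872.8 (left) → 0 crossings.
Indigo: no edge straddles that height → 0 crossings.
Teal: 4–5 at easting≈511829.2 (left), 5–6 at easting≈527529.4 (left) → 0 crossings.
Red: 2–3 at easting≈500321.5 (left), 4–1 at easting≈538121.5 (left) → 0 crossings.
Slate: 3–4 at easting≈510775.7 (left), 5–1 at easting≈547438.8 (left) → 0 crossings.
Amber: 4–5 at easting≈523049.7 (left), 5–6 at easting≈534905.6 (left) → 0 crossings.
All counts are even, so the point lies outside every listed polygon.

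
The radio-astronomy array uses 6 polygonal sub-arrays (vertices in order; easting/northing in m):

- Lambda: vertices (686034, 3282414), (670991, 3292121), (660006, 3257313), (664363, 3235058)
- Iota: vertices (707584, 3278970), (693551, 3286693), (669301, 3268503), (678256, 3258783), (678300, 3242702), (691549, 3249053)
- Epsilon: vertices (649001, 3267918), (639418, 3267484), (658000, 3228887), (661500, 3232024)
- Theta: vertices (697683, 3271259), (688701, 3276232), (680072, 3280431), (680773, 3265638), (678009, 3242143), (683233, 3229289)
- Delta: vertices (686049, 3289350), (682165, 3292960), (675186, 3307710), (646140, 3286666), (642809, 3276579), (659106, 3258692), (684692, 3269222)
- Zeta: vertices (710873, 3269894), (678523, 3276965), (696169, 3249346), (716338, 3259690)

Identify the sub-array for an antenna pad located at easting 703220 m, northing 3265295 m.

Cast a ray rightward from (703220, 3265295). For each polygon, the edges (by vertex number in listed order) whose endpoints lie on opposite sides of northing = 3265295, where each meets that height, and whether that is right or left of the point:
Lambda: 2–3 at easting≈662525.0 (left), 4–1 at easting≈678200.0 (left) → 0 crossings.
Iota: 3–4 at easting≈672256.5 (left), 6–1 at easting≈700254.4 (left) → 0 crossings.
Epsilon: 2–3 at easting≈640471.9 (left), 4–1 at easting≈649914.4 (left) → 0 crossings.
Theta: 4–5 at easting≈680732.6 (left), 6–1 at easting≈695629.6 (left) → 0 crossings.
Delta: 5–6 at easting≈653089.9 (left), 6–7 at easting≈675150.1 (left) → 0 crossings.
Zeta: 2–3 at easting≈685979.1 (left), 4–1 at easting≈713336.1 (right) → 1 crossing.
Only Zeta has an odd count, so the point is inside Zeta.

Zeta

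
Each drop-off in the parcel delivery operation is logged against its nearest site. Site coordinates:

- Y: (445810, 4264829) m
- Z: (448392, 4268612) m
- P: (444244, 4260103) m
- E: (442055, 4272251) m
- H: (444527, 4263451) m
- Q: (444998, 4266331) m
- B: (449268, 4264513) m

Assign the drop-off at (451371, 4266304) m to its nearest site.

B

Squared distances to each site:
Y: 33100346.000; Z: 14201305.000; P: 89246530.000; E: 122154665.000; H: 54979945.000; Q: 40615858.000; B: 7630290.000.
Minimum at B.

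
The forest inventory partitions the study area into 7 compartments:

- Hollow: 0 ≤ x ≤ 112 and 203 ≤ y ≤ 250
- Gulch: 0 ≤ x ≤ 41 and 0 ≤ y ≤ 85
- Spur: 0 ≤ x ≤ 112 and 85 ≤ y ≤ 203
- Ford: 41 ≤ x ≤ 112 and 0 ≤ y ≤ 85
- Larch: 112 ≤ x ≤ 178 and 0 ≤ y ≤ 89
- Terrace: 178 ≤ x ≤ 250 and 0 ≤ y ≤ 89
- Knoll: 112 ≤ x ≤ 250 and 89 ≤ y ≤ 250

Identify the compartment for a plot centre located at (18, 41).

The point has x = 18 and y = 41.
Only Gulch satisfies 0 ≤ x ≤ 41 and 0 ≤ y ≤ 85.

Gulch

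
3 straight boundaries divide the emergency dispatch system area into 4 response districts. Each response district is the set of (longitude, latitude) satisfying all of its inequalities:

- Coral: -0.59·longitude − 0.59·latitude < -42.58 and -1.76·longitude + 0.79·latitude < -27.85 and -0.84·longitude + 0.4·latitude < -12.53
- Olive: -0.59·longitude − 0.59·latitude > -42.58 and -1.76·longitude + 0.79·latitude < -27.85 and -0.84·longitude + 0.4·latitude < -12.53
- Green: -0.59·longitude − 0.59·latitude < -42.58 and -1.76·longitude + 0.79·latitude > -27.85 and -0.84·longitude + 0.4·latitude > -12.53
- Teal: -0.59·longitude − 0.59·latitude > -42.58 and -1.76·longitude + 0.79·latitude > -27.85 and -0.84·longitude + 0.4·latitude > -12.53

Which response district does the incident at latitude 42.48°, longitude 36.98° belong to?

-0.59·36.98 − 0.59·42.48 = -46.881, which is < -42.58
-1.76·36.98 + 0.79·42.48 = -31.526, which is < -27.85
-0.84·36.98 + 0.4·42.48 = -14.071, which is < -12.53
This sign pattern matches Coral.

Coral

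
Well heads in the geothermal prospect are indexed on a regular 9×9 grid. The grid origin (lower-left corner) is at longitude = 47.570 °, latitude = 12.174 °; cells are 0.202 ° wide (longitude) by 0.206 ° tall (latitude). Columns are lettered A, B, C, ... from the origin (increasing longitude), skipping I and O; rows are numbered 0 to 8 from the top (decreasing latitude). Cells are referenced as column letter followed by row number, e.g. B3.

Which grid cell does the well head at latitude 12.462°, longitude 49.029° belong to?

Column index: ⌊(49.029 − 47.570) / 0.202⌋ = ⌊7.223⌋ = 7 → column H
Row offset from origin: ⌊(12.462 − 12.174) / 0.206⌋ = ⌊1.398⌋ = 1 → row 7 (counted from top)

H7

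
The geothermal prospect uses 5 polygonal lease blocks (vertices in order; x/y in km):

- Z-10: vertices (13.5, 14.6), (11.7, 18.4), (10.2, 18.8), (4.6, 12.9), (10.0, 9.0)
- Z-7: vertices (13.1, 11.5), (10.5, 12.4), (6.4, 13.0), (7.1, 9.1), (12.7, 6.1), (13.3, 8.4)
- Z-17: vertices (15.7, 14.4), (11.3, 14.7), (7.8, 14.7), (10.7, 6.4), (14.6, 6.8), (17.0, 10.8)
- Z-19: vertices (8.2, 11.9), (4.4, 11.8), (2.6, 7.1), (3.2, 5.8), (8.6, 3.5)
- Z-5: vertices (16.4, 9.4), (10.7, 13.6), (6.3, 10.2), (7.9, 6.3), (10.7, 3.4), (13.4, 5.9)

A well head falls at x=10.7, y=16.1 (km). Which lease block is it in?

Cast a ray rightward from (10.7, 16.1). For each polygon, the edges (by vertex number in listed order) whose endpoints lie on opposite sides of y = 16.1, where each meets that height, and whether that is right or left of the point:
Z-10: 1–2 at x≈12.79 (right), 3–4 at x≈7.64 (left) → 1 crossing.
Z-7: no edge straddles that height → 0 crossings.
Z-17: no edge straddles that height → 0 crossings.
Z-19: no edge straddles that height → 0 crossings.
Z-5: no edge straddles that height → 0 crossings.
Only Z-10 has an odd count, so the point is inside Z-10.

Z-10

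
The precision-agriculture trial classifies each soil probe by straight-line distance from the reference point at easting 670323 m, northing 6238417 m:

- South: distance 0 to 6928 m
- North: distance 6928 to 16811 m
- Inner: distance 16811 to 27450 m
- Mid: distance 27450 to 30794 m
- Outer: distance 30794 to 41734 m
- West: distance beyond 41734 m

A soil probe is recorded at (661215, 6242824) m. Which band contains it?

Distance = √((661215−670323)² + (6242824−6238417)²) = √(82955664.000 + 19421649.000) = 10118.167 m.
6928 ≤ 10118.167 < 16811 → North.

North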